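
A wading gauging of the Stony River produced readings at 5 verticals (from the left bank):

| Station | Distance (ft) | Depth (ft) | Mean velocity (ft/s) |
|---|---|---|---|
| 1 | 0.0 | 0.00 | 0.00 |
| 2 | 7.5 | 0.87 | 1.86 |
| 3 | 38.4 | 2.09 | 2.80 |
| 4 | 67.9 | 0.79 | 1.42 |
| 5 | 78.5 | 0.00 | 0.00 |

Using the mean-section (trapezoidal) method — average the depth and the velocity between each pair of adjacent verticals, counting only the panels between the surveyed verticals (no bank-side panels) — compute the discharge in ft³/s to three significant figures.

Panel 1-2: Δb = 7.5 ft, d̄ = (0.00+0.87)/2 = 0.435, v̄ = (0.00+1.86)/2 = 0.93 → q = 7.5×0.435×0.93 = 3.034 ft³/s
Panel 2-3: Δb = 30.9 ft, d̄ = (0.87+2.09)/2 = 1.48, v̄ = (1.86+2.80)/2 = 2.33 → q = 30.9×1.48×2.33 = 106.6 ft³/s
Panel 3-4: Δb = 29.5 ft, d̄ = (2.09+0.79)/2 = 1.44, v̄ = (2.80+1.42)/2 = 2.11 → q = 29.5×1.44×2.11 = 89.63 ft³/s
Panel 4-5: Δb = 10.6 ft, d̄ = (0.79+0.00)/2 = 0.395, v̄ = (1.42+0.00)/2 = 0.71 → q = 10.6×0.395×0.71 = 2.973 ft³/s
Q = Σ q = 202.2 ft³/s

202 ft³/s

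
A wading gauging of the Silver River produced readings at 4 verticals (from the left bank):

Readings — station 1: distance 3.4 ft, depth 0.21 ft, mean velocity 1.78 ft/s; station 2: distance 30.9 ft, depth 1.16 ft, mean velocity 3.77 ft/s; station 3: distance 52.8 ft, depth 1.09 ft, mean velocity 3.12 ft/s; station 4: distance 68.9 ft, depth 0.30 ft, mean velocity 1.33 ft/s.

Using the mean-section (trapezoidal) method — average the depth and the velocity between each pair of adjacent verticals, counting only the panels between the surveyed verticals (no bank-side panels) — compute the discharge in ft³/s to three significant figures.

Panel 1-2: Δb = 27.5 ft, d̄ = (0.21+1.16)/2 = 0.685, v̄ = (1.78+3.77)/2 = 2.775 → q = 27.5×0.685×2.775 = 52.27 ft³/s
Panel 2-3: Δb = 21.9 ft, d̄ = (1.16+1.09)/2 = 1.125, v̄ = (3.77+3.12)/2 = 3.445 → q = 21.9×1.125×3.445 = 84.88 ft³/s
Panel 3-4: Δb = 16.1 ft, d̄ = (1.09+0.30)/2 = 0.695, v̄ = (3.12+1.33)/2 = 2.225 → q = 16.1×0.695×2.225 = 24.90 ft³/s
Q = Σ q = 162.0 ft³/s

162 ft³/s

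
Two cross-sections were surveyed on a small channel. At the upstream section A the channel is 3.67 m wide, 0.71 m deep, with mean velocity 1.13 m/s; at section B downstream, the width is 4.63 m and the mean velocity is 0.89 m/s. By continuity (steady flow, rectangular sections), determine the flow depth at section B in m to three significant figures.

0.715 m

Q = A₁V₁ = (3.67×0.71) × 1.13 = 2.944 m³/s
d₂ = Q/(b₂ V₂) = 2.944/(4.63×0.89) = 0.7145 m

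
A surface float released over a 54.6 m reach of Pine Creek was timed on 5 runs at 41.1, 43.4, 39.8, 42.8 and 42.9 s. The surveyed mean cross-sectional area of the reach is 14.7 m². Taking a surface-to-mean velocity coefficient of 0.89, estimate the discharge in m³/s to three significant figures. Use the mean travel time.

17.0 m³/s

t̄ = (41.1 + 43.4 + 39.8 + 42.8 + 42.9) / 5 = 42 s
v_surface = L / t̄ = 54.6 / 42 = 1.300 m/s
v_mean = 0.89 × 1.300 = 1.157 m/s
Q = A × v_mean = 14.7 × 1.157 = 17.01 m³/s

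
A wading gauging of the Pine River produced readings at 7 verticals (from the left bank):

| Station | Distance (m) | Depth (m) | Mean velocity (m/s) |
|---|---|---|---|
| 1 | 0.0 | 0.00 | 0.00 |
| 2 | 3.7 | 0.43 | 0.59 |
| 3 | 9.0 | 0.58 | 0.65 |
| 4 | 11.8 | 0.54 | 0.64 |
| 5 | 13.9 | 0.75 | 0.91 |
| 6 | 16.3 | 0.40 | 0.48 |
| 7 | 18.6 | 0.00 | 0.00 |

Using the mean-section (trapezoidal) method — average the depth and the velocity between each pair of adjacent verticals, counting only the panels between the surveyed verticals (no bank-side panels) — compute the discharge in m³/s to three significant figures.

Panel 1-2: Δb = 3.7 m, d̄ = (0.00+0.43)/2 = 0.215, v̄ = (0.00+0.59)/2 = 0.295 → q = 3.7×0.215×0.295 = 0.2347 m³/s
Panel 2-3: Δb = 5.3 m, d̄ = (0.43+0.58)/2 = 0.505, v̄ = (0.59+0.65)/2 = 0.62 → q = 5.3×0.505×0.62 = 1.659 m³/s
Panel 3-4: Δb = 2.8 m, d̄ = (0.58+0.54)/2 = 0.56, v̄ = (0.65+0.64)/2 = 0.645 → q = 2.8×0.56×0.645 = 1.011 m³/s
Panel 4-5: Δb = 2.1 m, d̄ = (0.54+0.75)/2 = 0.645, v̄ = (0.64+0.91)/2 = 0.775 → q = 2.1×0.645×0.775 = 1.050 m³/s
Panel 5-6: Δb = 2.4 m, d̄ = (0.75+0.40)/2 = 0.575, v̄ = (0.91+0.48)/2 = 0.695 → q = 2.4×0.575×0.695 = 0.9591 m³/s
Panel 6-7: Δb = 2.3 m, d̄ = (0.40+0.00)/2 = 0.2, v̄ = (0.48+0.00)/2 = 0.24 → q = 2.3×0.2×0.24 = 0.1104 m³/s
Q = Σ q = 5.025 m³/s

5.02 m³/s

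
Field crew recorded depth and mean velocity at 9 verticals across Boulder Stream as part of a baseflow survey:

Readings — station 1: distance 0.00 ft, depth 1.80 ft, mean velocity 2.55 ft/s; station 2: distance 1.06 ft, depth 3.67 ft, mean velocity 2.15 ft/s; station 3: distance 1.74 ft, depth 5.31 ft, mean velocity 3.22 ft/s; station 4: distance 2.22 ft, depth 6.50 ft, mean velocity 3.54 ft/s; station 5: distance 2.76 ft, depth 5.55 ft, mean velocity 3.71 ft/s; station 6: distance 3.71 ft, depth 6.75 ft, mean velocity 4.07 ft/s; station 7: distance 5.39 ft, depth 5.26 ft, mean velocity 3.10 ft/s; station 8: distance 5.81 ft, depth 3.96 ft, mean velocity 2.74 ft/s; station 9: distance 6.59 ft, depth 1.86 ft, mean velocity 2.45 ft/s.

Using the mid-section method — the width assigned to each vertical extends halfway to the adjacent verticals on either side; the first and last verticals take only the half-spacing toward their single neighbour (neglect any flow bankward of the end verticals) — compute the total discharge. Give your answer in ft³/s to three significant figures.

w_1 = (1.06 − 0.00)/2 = 0.53 ft; q_1 = 2.55 × 1.80 × 0.53 = 2.433 ft³/s
w_2 = (1.74 − 0.00)/2 = 0.87 ft; q_2 = 2.15 × 3.67 × 0.87 = 6.865 ft³/s
w_3 = (2.22 − 1.06)/2 = 0.58 ft; q_3 = 3.22 × 5.31 × 0.58 = 9.917 ft³/s
w_4 = (2.76 − 1.74)/2 = 0.51 ft; q_4 = 3.54 × 6.50 × 0.51 = 11.74 ft³/s
w_5 = (3.71 − 2.22)/2 = 0.745 ft; q_5 = 3.71 × 5.55 × 0.745 = 15.34 ft³/s
w_6 = (5.39 − 2.76)/2 = 1.315 ft; q_6 = 4.07 × 6.75 × 1.315 = 36.13 ft³/s
w_7 = (5.81 − 3.71)/2 = 1.05 ft; q_7 = 3.10 × 5.26 × 1.05 = 17.12 ft³/s
w_8 = (6.59 − 5.39)/2 = 0.6 ft; q_8 = 2.74 × 3.96 × 0.6 = 6.510 ft³/s
w_9 = (6.59 − 5.81)/2 = 0.39 ft; q_9 = 2.45 × 1.86 × 0.39 = 1.777 ft³/s
Q = Σ qᵢ = 107.8 ft³/s

108 ft³/s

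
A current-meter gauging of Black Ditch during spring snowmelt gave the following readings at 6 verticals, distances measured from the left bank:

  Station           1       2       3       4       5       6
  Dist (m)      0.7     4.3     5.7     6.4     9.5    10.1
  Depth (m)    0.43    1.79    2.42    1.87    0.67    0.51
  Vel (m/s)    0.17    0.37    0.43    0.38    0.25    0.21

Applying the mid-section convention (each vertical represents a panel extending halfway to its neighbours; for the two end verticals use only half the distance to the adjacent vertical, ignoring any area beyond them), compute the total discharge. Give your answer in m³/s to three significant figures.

4.57 m³/s

w_1 = (4.3 − 0.7)/2 = 1.8 m; q_1 = 0.17 × 0.43 × 1.8 = 0.1316 m³/s
w_2 = (5.7 − 0.7)/2 = 2.5 m; q_2 = 0.37 × 1.79 × 2.5 = 1.656 m³/s
w_3 = (6.4 − 4.3)/2 = 1.05 m; q_3 = 0.43 × 2.42 × 1.05 = 1.093 m³/s
w_4 = (9.5 − 5.7)/2 = 1.9 m; q_4 = 0.38 × 1.87 × 1.9 = 1.350 m³/s
w_5 = (10.1 − 6.4)/2 = 1.85 m; q_5 = 0.25 × 0.67 × 1.85 = 0.3099 m³/s
w_6 = (10.1 − 9.5)/2 = 0.3 m; q_6 = 0.21 × 0.51 × 0.3 = 0.03213 m³/s
Q = Σ qᵢ = 4.572 m³/s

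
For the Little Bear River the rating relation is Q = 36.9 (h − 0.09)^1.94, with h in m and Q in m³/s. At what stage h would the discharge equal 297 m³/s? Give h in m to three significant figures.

h − h₀ = (Q/C)^(1/b) = (297/36.9)^(1/1.94) = 2.930 m
h = 0.09 + 2.930 = 3.020 m

3.02 m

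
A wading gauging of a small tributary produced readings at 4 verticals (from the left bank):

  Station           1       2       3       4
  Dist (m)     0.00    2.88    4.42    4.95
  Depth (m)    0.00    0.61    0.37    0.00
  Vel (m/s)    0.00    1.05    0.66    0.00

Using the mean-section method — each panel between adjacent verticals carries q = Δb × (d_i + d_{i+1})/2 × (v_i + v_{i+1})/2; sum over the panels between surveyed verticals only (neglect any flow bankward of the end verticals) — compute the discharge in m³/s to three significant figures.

Panel 1-2: Δb = 2.88 m, d̄ = (0.00+0.61)/2 = 0.305, v̄ = (0.00+1.05)/2 = 0.525 → q = 2.88×0.305×0.525 = 0.4612 m³/s
Panel 2-3: Δb = 1.54 m, d̄ = (0.61+0.37)/2 = 0.49, v̄ = (1.05+0.66)/2 = 0.855 → q = 1.54×0.49×0.855 = 0.6452 m³/s
Panel 3-4: Δb = 0.53 m, d̄ = (0.37+0.00)/2 = 0.185, v̄ = (0.66+0.00)/2 = 0.33 → q = 0.53×0.185×0.33 = 0.03236 m³/s
Q = Σ q = 1.139 m³/s

1.14 m³/s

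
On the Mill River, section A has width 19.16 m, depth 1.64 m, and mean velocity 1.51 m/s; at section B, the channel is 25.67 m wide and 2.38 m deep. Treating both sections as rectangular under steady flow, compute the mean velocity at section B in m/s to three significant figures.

Q = A₁V₁ = (19.16×1.64) × 1.51 = 47.45 m³/s
A₂ = 25.67 × 2.38 = 61.09 m²
V₂ = Q/A₂ = 47.45/61.09 = 0.7766 m/s

0.777 m/s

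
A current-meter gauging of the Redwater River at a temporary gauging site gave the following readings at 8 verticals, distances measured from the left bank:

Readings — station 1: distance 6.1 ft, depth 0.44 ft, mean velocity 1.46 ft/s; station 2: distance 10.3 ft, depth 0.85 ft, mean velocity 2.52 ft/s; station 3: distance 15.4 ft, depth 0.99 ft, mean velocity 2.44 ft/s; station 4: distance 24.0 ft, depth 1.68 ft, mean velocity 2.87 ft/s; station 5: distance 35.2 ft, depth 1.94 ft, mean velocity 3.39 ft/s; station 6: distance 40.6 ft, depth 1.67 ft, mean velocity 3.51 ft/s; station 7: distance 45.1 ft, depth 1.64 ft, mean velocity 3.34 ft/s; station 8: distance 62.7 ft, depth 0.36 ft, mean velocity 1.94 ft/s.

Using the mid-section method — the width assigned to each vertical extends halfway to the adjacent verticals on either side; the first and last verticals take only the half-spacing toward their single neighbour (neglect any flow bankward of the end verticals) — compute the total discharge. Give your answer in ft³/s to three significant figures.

226 ft³/s

w_1 = (10.3 − 6.1)/2 = 2.1 ft; q_1 = 1.46 × 0.44 × 2.1 = 1.349 ft³/s
w_2 = (15.4 − 6.1)/2 = 4.65 ft; q_2 = 2.52 × 0.85 × 4.65 = 9.960 ft³/s
w_3 = (24.0 − 10.3)/2 = 6.85 ft; q_3 = 2.44 × 0.99 × 6.85 = 16.55 ft³/s
w_4 = (35.2 − 15.4)/2 = 9.9 ft; q_4 = 2.87 × 1.68 × 9.9 = 47.73 ft³/s
w_5 = (40.6 − 24.0)/2 = 8.3 ft; q_5 = 3.39 × 1.94 × 8.3 = 54.59 ft³/s
w_6 = (45.1 − 35.2)/2 = 4.95 ft; q_6 = 3.51 × 1.67 × 4.95 = 29.02 ft³/s
w_7 = (62.7 − 40.6)/2 = 11.05 ft; q_7 = 3.34 × 1.64 × 11.05 = 60.53 ft³/s
w_8 = (62.7 − 45.1)/2 = 8.8 ft; q_8 = 1.94 × 0.36 × 8.8 = 6.146 ft³/s
Q = Σ qᵢ = 225.9 ft³/s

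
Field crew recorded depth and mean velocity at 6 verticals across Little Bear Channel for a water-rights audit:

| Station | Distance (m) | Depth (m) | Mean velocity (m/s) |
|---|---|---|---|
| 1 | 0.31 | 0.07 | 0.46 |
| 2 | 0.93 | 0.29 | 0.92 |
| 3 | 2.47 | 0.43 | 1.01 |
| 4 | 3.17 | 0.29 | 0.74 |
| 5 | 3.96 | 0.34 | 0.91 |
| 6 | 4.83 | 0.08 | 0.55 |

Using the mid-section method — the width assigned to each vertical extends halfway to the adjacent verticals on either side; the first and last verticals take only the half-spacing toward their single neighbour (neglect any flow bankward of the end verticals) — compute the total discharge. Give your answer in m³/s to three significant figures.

w_1 = (0.93 − 0.31)/2 = 0.31 m; q_1 = 0.46 × 0.07 × 0.31 = 0.009982 m³/s
w_2 = (2.47 − 0.31)/2 = 1.08 m; q_2 = 0.92 × 0.29 × 1.08 = 0.2881 m³/s
w_3 = (3.17 − 0.93)/2 = 1.12 m; q_3 = 1.01 × 0.43 × 1.12 = 0.4864 m³/s
w_4 = (3.96 − 2.47)/2 = 0.745 m; q_4 = 0.74 × 0.29 × 0.745 = 0.1599 m³/s
w_5 = (4.83 − 3.17)/2 = 0.83 m; q_5 = 0.91 × 0.34 × 0.83 = 0.2568 m³/s
w_6 = (4.83 − 3.96)/2 = 0.435 m; q_6 = 0.55 × 0.08 × 0.435 = 0.01914 m³/s
Q = Σ qᵢ = 1.220 m³/s

1.22 m³/s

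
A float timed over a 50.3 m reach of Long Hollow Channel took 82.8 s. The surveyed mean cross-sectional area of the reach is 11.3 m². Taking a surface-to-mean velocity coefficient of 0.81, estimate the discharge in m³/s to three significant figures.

5.56 m³/s

v_surface = L / t̄ = 50.3 / 82.8 = 0.6075 m/s
v_mean = 0.81 × 0.6075 = 0.4921 m/s
Q = A × v_mean = 11.3 × 0.4921 = 5.560 m³/s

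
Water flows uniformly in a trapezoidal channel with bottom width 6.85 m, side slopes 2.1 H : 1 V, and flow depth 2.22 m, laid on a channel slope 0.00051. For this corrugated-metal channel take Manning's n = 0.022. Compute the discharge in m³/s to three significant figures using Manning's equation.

A = (b + z·y)·y = (6.85 + 2.1×2.22)×2.22 = 25.56 m²
P = b + 2y√(1+z²) = 6.85 + 2×2.22×√(1+2.1²) = 17.18 m
R = A/P = 25.56/17.18 = 1.488 m
Q = (1/n)·A·R^(2/3)·S^(1/2) = (1/0.022) × 25.56 × 1.488^(2/3) × 0.00051^(1/2) = 34.19 m³/s

34.2 m³/s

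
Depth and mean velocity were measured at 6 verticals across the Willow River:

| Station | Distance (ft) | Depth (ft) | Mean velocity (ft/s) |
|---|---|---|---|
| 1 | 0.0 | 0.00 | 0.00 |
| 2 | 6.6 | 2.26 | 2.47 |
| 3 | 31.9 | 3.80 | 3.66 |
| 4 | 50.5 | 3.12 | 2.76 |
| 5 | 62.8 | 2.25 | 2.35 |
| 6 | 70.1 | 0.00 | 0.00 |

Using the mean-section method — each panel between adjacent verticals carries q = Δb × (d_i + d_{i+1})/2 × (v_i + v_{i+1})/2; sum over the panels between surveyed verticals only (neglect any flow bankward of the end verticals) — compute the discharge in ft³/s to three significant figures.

Panel 1-2: Δb = 6.6 ft, d̄ = (0.00+2.26)/2 = 1.13, v̄ = (0.00+2.47)/2 = 1.235 → q = 6.6×1.13×1.235 = 9.211 ft³/s
Panel 2-3: Δb = 25.3 ft, d̄ = (2.26+3.80)/2 = 3.03, v̄ = (2.47+3.66)/2 = 3.065 → q = 25.3×3.03×3.065 = 235.0 ft³/s
Panel 3-4: Δb = 18.6 ft, d̄ = (3.80+3.12)/2 = 3.46, v̄ = (3.66+2.76)/2 = 3.21 → q = 18.6×3.46×3.21 = 206.6 ft³/s
Panel 4-5: Δb = 12.3 ft, d̄ = (3.12+2.25)/2 = 2.685, v̄ = (2.76+2.35)/2 = 2.555 → q = 12.3×2.685×2.555 = 84.38 ft³/s
Panel 5-6: Δb = 7.3 ft, d̄ = (2.25+0.00)/2 = 1.125, v̄ = (2.35+0.00)/2 = 1.175 → q = 7.3×1.125×1.175 = 9.650 ft³/s
Q = Σ q = 544.8 ft³/s

545 ft³/s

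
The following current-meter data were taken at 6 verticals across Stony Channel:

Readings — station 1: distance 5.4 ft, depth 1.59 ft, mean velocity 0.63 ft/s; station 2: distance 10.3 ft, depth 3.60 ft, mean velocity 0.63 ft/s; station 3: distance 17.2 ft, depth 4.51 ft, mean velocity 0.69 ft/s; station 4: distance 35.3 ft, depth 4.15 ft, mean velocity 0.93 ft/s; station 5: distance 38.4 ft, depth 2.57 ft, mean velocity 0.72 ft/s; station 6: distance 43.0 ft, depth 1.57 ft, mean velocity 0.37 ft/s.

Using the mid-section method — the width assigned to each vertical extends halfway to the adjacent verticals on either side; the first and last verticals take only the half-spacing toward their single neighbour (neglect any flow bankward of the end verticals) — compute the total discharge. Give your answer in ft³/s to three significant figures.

104 ft³/s

w_1 = (10.3 − 5.4)/2 = 2.45 ft; q_1 = 0.63 × 1.59 × 2.45 = 2.454 ft³/s
w_2 = (17.2 − 5.4)/2 = 5.9 ft; q_2 = 0.63 × 3.60 × 5.9 = 13.38 ft³/s
w_3 = (35.3 − 10.3)/2 = 12.5 ft; q_3 = 0.69 × 4.51 × 12.5 = 38.90 ft³/s
w_4 = (38.4 − 17.2)/2 = 10.6 ft; q_4 = 0.93 × 4.15 × 10.6 = 40.91 ft³/s
w_5 = (43.0 − 35.3)/2 = 3.85 ft; q_5 = 0.72 × 2.57 × 3.85 = 7.124 ft³/s
w_6 = (43.0 − 38.4)/2 = 2.3 ft; q_6 = 0.37 × 1.57 × 2.3 = 1.336 ft³/s
Q = Σ qᵢ = 104.1 ft³/s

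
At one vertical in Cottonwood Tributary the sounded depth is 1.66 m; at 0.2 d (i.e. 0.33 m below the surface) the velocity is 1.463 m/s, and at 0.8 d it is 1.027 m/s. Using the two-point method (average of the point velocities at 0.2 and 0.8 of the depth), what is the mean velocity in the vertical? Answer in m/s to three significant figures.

1.25 m/s

v̄ = (1.463 + 1.027) / 2 = 1.245 m/s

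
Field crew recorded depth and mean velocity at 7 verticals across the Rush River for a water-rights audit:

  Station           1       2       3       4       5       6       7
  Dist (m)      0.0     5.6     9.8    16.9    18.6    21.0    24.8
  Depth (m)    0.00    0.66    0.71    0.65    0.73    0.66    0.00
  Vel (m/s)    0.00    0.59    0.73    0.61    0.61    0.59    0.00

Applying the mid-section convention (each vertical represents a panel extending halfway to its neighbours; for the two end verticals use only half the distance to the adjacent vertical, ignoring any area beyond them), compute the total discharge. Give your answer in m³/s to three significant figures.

w_2 = (9.8 − 0.0)/2 = 4.9 m; q_2 = 0.59 × 0.66 × 4.9 = 1.908 m³/s
w_3 = (16.9 − 5.6)/2 = 5.65 m; q_3 = 0.73 × 0.71 × 5.65 = 2.928 m³/s
w_4 = (18.6 − 9.8)/2 = 4.4 m; q_4 = 0.61 × 0.65 × 4.4 = 1.745 m³/s
w_5 = (21.0 − 16.9)/2 = 2.05 m; q_5 = 0.61 × 0.73 × 2.05 = 0.9129 m³/s
w_6 = (24.8 − 18.6)/2 = 3.1 m; q_6 = 0.59 × 0.66 × 3.1 = 1.207 m³/s
Stations 1, 7 contribute zero (depth or velocity is 0).
Q = Σ qᵢ = 8.701 m³/s

8.70 m³/s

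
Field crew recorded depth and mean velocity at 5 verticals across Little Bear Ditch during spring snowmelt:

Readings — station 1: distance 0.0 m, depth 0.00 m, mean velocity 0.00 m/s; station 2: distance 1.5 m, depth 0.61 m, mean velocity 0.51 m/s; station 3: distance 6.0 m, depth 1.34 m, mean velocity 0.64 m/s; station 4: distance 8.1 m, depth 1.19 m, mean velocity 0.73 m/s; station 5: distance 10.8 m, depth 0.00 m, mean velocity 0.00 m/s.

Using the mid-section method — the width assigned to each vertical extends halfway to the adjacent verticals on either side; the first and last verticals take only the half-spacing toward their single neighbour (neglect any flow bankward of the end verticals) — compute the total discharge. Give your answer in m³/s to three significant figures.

5.85 m³/s

w_2 = (6.0 − 0.0)/2 = 3 m; q_2 = 0.51 × 0.61 × 3 = 0.9333 m³/s
w_3 = (8.1 − 1.5)/2 = 3.3 m; q_3 = 0.64 × 1.34 × 3.3 = 2.830 m³/s
w_4 = (10.8 − 6.0)/2 = 2.4 m; q_4 = 0.73 × 1.19 × 2.4 = 2.085 m³/s
Stations 1, 5 contribute zero (depth or velocity is 0).
Q = Σ qᵢ = 5.848 m³/s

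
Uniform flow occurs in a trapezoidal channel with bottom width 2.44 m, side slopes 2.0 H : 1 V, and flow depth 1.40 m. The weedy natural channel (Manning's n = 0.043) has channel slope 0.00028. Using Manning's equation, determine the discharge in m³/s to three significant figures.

A = (b + z·y)·y = (2.44 + 2.0×1.40)×1.40 = 7.336 m²
P = b + 2y√(1+z²) = 2.44 + 2×1.40×√(1+2.0²) = 8.701 m
R = A/P = 7.336/8.701 = 0.8431 m
Q = (1/n)·A·R^(2/3)·S^(1/2) = (1/0.043) × 7.336 × 0.8431^(2/3) × 0.00028^(1/2) = 2.548 m³/s

2.55 m³/s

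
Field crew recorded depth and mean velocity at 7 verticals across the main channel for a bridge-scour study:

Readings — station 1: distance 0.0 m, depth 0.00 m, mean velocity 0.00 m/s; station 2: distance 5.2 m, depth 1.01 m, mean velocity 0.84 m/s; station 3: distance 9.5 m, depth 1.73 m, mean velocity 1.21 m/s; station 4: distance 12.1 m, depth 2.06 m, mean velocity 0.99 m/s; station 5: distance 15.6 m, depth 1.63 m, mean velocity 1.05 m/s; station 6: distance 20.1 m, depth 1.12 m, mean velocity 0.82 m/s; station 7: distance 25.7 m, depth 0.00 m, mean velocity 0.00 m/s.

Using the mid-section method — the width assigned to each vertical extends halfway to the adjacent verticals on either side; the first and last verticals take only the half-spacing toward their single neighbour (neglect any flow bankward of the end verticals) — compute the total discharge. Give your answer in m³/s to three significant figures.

29.0 m³/s

w_2 = (9.5 − 0.0)/2 = 4.75 m; q_2 = 0.84 × 1.01 × 4.75 = 4.030 m³/s
w_3 = (12.1 − 5.2)/2 = 3.45 m; q_3 = 1.21 × 1.73 × 3.45 = 7.222 m³/s
w_4 = (15.6 − 9.5)/2 = 3.05 m; q_4 = 0.99 × 2.06 × 3.05 = 6.220 m³/s
w_5 = (20.1 − 12.1)/2 = 4 m; q_5 = 1.05 × 1.63 × 4 = 6.846 m³/s
w_6 = (25.7 − 15.6)/2 = 5.05 m; q_6 = 0.82 × 1.12 × 5.05 = 4.638 m³/s
Stations 1, 7 contribute zero (depth or velocity is 0).
Q = Σ qᵢ = 28.96 m³/s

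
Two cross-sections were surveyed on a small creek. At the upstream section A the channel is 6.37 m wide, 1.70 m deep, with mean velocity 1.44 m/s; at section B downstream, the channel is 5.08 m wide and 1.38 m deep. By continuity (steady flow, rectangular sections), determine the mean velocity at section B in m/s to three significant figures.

2.22 m/s

Q = A₁V₁ = (6.37×1.70) × 1.44 = 15.59 m³/s
A₂ = 5.08 × 1.38 = 7.010 m²
V₂ = Q/A₂ = 15.59/7.010 = 2.224 m/s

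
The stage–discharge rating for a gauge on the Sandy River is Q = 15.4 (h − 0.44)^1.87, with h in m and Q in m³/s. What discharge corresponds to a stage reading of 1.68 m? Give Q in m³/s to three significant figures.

Q = 15.4 × (1.68 − 0.44)^1.87 = 15.4 × 1.24^1.87 = 23.03 m³/s

23.0 m³/s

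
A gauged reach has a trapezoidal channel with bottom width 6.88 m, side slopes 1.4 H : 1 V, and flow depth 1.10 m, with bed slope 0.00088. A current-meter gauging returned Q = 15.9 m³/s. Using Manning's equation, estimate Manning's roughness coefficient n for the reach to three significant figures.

A = (b + z·y)·y = (6.88 + 1.4×1.10)×1.10 = 9.262 m²
P = b + 2y√(1+z²) = 6.88 + 2×1.10×√(1+1.4²) = 10.67 m
R = A/P = 9.262/10.67 = 0.8684 m
n = (1/Q)·A·R^(2/3)·S^(1/2) = (1/15.9) × 9.262 × 0.9103 × 0.02966 = 0.01573

0.0157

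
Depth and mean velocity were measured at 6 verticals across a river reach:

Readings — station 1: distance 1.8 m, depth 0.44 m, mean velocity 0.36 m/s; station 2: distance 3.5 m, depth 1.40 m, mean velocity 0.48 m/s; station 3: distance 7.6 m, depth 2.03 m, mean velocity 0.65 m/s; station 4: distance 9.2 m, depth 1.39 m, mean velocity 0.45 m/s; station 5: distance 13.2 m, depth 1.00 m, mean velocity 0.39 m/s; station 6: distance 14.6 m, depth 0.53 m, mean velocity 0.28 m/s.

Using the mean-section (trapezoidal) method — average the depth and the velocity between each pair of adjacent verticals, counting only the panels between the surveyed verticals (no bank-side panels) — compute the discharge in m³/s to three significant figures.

Panel 1-2: Δb = 1.7 m, d̄ = (0.44+1.40)/2 = 0.92, v̄ = (0.36+0.48)/2 = 0.42 → q = 1.7×0.92×0.42 = 0.6569 m³/s
Panel 2-3: Δb = 4.1 m, d̄ = (1.40+2.03)/2 = 1.715, v̄ = (0.48+0.65)/2 = 0.565 → q = 4.1×1.715×0.565 = 3.973 m³/s
Panel 3-4: Δb = 1.6 m, d̄ = (2.03+1.39)/2 = 1.71, v̄ = (0.65+0.45)/2 = 0.55 → q = 1.6×1.71×0.55 = 1.505 m³/s
Panel 4-5: Δb = 4 m, d̄ = (1.39+1.00)/2 = 1.195, v̄ = (0.45+0.39)/2 = 0.42 → q = 4×1.195×0.42 = 2.008 m³/s
Panel 5-6: Δb = 1.4 m, d̄ = (1.00+0.53)/2 = 0.765, v̄ = (0.39+0.28)/2 = 0.335 → q = 1.4×0.765×0.335 = 0.3588 m³/s
Q = Σ q = 8.501 m³/s

8.50 m³/s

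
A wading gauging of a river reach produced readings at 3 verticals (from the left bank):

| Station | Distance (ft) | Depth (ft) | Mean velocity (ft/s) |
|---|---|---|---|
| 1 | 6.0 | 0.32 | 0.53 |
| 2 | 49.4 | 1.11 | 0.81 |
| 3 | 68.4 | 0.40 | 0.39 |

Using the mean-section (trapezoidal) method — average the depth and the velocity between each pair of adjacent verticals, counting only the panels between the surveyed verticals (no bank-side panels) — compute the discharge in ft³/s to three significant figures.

Panel 1-2: Δb = 43.4 ft, d̄ = (0.32+1.11)/2 = 0.715, v̄ = (0.53+0.81)/2 = 0.67 → q = 43.4×0.715×0.67 = 20.79 ft³/s
Panel 2-3: Δb = 19 ft, d̄ = (1.11+0.40)/2 = 0.755, v̄ = (0.81+0.39)/2 = 0.6 → q = 19×0.755×0.6 = 8.607 ft³/s
Q = Σ q = 29.40 ft³/s

29.4 ft³/s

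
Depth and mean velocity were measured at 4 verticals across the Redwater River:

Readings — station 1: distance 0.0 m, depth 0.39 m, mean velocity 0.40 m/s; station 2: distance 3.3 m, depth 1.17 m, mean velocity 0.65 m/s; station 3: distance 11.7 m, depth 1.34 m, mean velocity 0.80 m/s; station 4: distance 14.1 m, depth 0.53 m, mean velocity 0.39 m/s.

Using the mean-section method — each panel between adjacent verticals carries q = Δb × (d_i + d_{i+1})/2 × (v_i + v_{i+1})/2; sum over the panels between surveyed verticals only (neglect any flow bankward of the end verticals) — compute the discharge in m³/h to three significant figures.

Panel 1-2: Δb = 3.3 m, d̄ = (0.39+1.17)/2 = 0.78, v̄ = (0.40+0.65)/2 = 0.525 → q = 3.3×0.78×0.525 = 1.351 m³/s
Panel 2-3: Δb = 8.4 m, d̄ = (1.17+1.34)/2 = 1.255, v̄ = (0.65+0.80)/2 = 0.725 → q = 8.4×1.255×0.725 = 7.643 m³/s
Panel 3-4: Δb = 2.4 m, d̄ = (1.34+0.53)/2 = 0.935, v̄ = (0.80+0.39)/2 = 0.595 → q = 2.4×0.935×0.595 = 1.335 m³/s
Q = Σ q = 10.33 m³/s
= 10.33 × 3600 = 37190 m³/h

37200 m³/h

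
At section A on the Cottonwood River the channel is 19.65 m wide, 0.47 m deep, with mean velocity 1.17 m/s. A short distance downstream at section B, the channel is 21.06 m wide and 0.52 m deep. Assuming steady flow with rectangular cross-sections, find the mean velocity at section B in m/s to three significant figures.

Q = A₁V₁ = (19.65×0.47) × 1.17 = 10.81 m³/s
A₂ = 21.06 × 0.52 = 10.95 m²
V₂ = Q/A₂ = 10.81/10.95 = 0.9867 m/s

0.987 m/s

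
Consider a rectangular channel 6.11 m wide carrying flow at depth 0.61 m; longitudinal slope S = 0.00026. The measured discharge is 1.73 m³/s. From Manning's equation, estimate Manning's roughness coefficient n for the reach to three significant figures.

0.0221

A = b·y = 6.11 × 0.61 = 3.727 m²
P = b + 2y = 6.11 + 2×0.61 = 7.330 m
R = A/P = 3.727/7.330 = 0.5085 m
n = (1/Q)·A·R^(2/3)·S^(1/2) = (1/1.73) × 3.727 × 0.6371 × 0.01612 = 0.02213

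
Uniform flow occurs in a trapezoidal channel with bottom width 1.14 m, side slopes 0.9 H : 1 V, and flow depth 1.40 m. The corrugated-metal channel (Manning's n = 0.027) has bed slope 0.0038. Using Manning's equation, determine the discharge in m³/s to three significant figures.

A = (b + z·y)·y = (1.14 + 0.9×1.40)×1.40 = 3.360 m²
P = b + 2y√(1+z²) = 1.14 + 2×1.40×√(1+0.9²) = 4.907 m
R = A/P = 3.360/4.907 = 0.6847 m
Q = (1/n)·A·R^(2/3)·S^(1/2) = (1/0.027) × 3.360 × 0.6847^(2/3) × 0.0038^(1/2) = 5.960 m³/s

5.96 m³/s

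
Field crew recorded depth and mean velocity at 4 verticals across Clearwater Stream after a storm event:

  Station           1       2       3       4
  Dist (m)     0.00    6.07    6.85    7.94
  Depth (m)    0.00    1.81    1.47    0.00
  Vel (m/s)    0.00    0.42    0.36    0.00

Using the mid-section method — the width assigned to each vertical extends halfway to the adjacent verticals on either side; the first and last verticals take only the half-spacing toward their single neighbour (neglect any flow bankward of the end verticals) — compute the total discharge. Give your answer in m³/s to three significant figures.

3.10 m³/s

w_2 = (6.85 − 0.00)/2 = 3.425 m; q_2 = 0.42 × 1.81 × 3.425 = 2.604 m³/s
w_3 = (7.94 − 6.07)/2 = 0.935 m; q_3 = 0.36 × 1.47 × 0.935 = 0.4948 m³/s
Stations 1, 4 contribute zero (depth or velocity is 0).
Q = Σ qᵢ = 3.098 m³/s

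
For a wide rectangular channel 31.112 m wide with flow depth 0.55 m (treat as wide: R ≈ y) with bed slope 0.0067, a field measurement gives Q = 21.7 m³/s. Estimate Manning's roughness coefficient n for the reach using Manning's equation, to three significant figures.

A = b·y = 31.112 × 0.55 = 17.11 m²
Wide channel: R ≈ y = 0.55 m
n = (1/Q)·A·R^(2/3)·S^(1/2) = (1/21.7) × 17.11 × 0.6713 × 0.08185 = 0.04333

0.0433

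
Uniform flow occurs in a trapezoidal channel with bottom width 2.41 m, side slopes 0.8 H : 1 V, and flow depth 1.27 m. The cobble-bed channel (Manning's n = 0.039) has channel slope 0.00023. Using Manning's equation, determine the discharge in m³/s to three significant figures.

1.42 m³/s

A = (b + z·y)·y = (2.41 + 0.8×1.27)×1.27 = 4.351 m²
P = b + 2y√(1+z²) = 2.41 + 2×1.27×√(1+0.8²) = 5.663 m
R = A/P = 4.351/5.663 = 0.7684 m
Q = (1/n)·A·R^(2/3)·S^(1/2) = (1/0.039) × 4.351 × 0.7684^(2/3) × 0.00023^(1/2) = 1.419 m³/s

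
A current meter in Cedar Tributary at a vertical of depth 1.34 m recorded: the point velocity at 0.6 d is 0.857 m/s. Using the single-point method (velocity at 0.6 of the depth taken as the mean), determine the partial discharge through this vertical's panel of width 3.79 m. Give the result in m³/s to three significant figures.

4.35 m³/s

v̄ = v₀.₆ = 0.857 m/s
q = v̄ × d × w = 0.8570 × 1.34 × 3.79 = 4.352 m³/s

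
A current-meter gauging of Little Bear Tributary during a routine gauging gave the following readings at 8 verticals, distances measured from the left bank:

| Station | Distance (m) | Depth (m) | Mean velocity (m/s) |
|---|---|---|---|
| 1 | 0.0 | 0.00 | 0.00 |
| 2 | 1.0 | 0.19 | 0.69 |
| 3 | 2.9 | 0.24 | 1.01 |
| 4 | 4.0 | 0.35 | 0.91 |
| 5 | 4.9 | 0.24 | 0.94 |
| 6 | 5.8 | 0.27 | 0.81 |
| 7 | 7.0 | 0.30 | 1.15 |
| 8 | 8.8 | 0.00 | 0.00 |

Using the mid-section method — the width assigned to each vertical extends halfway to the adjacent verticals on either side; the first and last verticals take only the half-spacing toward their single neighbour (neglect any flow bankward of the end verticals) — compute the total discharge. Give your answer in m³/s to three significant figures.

w_2 = (2.9 − 0.0)/2 = 1.45 m; q_2 = 0.69 × 0.19 × 1.45 = 0.1901 m³/s
w_3 = (4.0 − 1.0)/2 = 1.5 m; q_3 = 1.01 × 0.24 × 1.5 = 0.3636 m³/s
w_4 = (4.9 − 2.9)/2 = 1 m; q_4 = 0.91 × 0.35 × 1 = 0.3185 m³/s
w_5 = (5.8 − 4.0)/2 = 0.9 m; q_5 = 0.94 × 0.24 × 0.9 = 0.2030 m³/s
w_6 = (7.0 − 4.9)/2 = 1.05 m; q_6 = 0.81 × 0.27 × 1.05 = 0.2296 m³/s
w_7 = (8.8 − 5.8)/2 = 1.5 m; q_7 = 1.15 × 0.30 × 1.5 = 0.5175 m³/s
Stations 1, 8 contribute zero (depth or velocity is 0).
Q = Σ qᵢ = 1.822 m³/s

1.82 m³/s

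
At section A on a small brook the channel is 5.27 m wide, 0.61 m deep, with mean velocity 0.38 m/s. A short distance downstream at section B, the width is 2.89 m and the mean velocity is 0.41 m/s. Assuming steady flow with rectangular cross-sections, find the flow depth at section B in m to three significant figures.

Q = A₁V₁ = (5.27×0.61) × 0.38 = 1.222 m³/s
d₂ = Q/(b₂ V₂) = 1.222/(2.89×0.41) = 1.031 m

1.03 m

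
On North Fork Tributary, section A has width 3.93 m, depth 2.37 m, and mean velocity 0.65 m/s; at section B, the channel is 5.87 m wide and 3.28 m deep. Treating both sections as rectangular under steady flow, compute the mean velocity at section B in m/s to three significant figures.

0.314 m/s

Q = A₁V₁ = (3.93×2.37) × 0.65 = 6.054 m³/s
A₂ = 5.87 × 3.28 = 19.25 m²
V₂ = Q/A₂ = 6.054/19.25 = 0.3144 m/s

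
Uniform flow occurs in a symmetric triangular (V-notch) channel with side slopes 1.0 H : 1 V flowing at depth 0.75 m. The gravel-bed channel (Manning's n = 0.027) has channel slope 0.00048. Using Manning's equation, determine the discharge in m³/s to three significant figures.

0.188 m³/s

A = z·y² = 1.0×0.75² = 0.5625 m²
P = 2y√(1+z²) = 2×0.75×√(1+1.0²) = 2.121 m
R = A/P = 0.5625/2.121 = 0.2652 m
Q = (1/n)·A·R^(2/3)·S^(1/2) = (1/0.027) × 0.5625 × 0.2652^(2/3) × 0.00048^(1/2) = 0.1884 m³/s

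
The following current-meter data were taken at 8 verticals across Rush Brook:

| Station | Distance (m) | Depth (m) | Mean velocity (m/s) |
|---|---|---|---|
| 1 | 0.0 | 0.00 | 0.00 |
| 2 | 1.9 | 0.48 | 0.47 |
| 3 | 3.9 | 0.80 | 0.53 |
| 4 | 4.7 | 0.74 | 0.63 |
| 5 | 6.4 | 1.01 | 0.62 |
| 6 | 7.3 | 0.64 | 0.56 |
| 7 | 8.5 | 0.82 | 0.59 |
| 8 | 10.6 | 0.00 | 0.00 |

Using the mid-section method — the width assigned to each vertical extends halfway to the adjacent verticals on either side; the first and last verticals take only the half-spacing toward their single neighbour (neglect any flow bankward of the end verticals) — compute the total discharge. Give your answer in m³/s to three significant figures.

w_2 = (3.9 − 0.0)/2 = 1.95 m; q_2 = 0.47 × 0.48 × 1.95 = 0.4399 m³/s
w_3 = (4.7 − 1.9)/2 = 1.4 m; q_3 = 0.53 × 0.80 × 1.4 = 0.5936 m³/s
w_4 = (6.4 − 3.9)/2 = 1.25 m; q_4 = 0.63 × 0.74 × 1.25 = 0.5828 m³/s
w_5 = (7.3 − 4.7)/2 = 1.3 m; q_5 = 0.62 × 1.01 × 1.3 = 0.8141 m³/s
w_6 = (8.5 − 6.4)/2 = 1.05 m; q_6 = 0.56 × 0.64 × 1.05 = 0.3763 m³/s
w_7 = (10.6 − 7.3)/2 = 1.65 m; q_7 = 0.59 × 0.82 × 1.65 = 0.7983 m³/s
Stations 1, 8 contribute zero (depth or velocity is 0).
Q = Σ qᵢ = 3.605 m³/s

3.60 m³/s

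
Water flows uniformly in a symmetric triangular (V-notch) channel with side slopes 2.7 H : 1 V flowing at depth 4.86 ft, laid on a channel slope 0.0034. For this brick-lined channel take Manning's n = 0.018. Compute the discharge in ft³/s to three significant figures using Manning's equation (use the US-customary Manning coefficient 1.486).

532 ft³/s

A = z·y² = 2.7×4.86² = 63.77 ft²
P = 2y√(1+z²) = 2×4.86×√(1+2.7²) = 27.99 ft
R = A/P = 63.77/27.99 = 2.279 ft
Q = (1.486/n)·A·R^(2/3)·S^(1/2) = (1.486/0.018) × 63.77 × 2.279^(2/3) × 0.0034^(1/2) = 531.6 ft³/s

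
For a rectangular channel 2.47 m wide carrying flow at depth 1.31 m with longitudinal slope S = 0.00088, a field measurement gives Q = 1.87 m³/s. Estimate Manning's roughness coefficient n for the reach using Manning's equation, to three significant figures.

A = b·y = 2.47 × 1.31 = 3.236 m²
P = b + 2y = 2.47 + 2×1.31 = 5.090 m
R = A/P = 3.236/5.090 = 0.6357 m
n = (1/Q)·A·R^(2/3)·S^(1/2) = (1/1.87) × 3.236 × 0.7393 × 0.02966 = 0.03795

0.0379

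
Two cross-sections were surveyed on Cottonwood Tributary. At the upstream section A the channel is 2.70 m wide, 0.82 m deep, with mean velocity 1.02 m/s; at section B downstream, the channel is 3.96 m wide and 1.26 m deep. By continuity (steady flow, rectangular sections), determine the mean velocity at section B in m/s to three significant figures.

0.453 m/s

Q = A₁V₁ = (2.70×0.82) × 1.02 = 2.258 m³/s
A₂ = 3.96 × 1.26 = 4.990 m²
V₂ = Q/A₂ = 2.258/4.990 = 0.4526 m/s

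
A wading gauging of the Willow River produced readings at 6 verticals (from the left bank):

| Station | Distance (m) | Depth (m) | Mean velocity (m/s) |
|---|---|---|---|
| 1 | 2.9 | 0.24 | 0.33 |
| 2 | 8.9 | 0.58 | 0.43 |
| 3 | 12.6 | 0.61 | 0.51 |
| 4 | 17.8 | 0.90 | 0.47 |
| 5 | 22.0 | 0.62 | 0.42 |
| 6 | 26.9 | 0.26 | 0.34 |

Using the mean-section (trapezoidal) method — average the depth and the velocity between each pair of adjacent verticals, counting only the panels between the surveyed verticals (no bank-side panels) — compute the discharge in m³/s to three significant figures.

6.13 m³/s

Panel 1-2: Δb = 6 m, d̄ = (0.24+0.58)/2 = 0.41, v̄ = (0.33+0.43)/2 = 0.38 → q = 6×0.41×0.38 = 0.9348 m³/s
Panel 2-3: Δb = 3.7 m, d̄ = (0.58+0.61)/2 = 0.595, v̄ = (0.43+0.51)/2 = 0.47 → q = 3.7×0.595×0.47 = 1.035 m³/s
Panel 3-4: Δb = 5.2 m, d̄ = (0.61+0.90)/2 = 0.755, v̄ = (0.51+0.47)/2 = 0.49 → q = 5.2×0.755×0.49 = 1.924 m³/s
Panel 4-5: Δb = 4.2 m, d̄ = (0.90+0.62)/2 = 0.76, v̄ = (0.47+0.42)/2 = 0.445 → q = 4.2×0.76×0.445 = 1.420 m³/s
Panel 5-6: Δb = 4.9 m, d̄ = (0.62+0.26)/2 = 0.44, v̄ = (0.42+0.34)/2 = 0.38 → q = 4.9×0.44×0.38 = 0.8193 m³/s
Q = Σ q = 6.133 m³/s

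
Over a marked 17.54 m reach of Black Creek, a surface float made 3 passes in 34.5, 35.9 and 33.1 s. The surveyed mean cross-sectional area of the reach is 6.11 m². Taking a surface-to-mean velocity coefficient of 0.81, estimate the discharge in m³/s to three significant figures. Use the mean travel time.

2.52 m³/s

t̄ = (34.5 + 35.9 + 33.1) / 3 = 34.5 s
v_surface = L / t̄ = 17.54 / 34.5 = 0.5084 m/s
v_mean = 0.81 × 0.5084 = 0.4118 m/s
Q = A × v_mean = 6.11 × 0.4118 = 2.516 m³/s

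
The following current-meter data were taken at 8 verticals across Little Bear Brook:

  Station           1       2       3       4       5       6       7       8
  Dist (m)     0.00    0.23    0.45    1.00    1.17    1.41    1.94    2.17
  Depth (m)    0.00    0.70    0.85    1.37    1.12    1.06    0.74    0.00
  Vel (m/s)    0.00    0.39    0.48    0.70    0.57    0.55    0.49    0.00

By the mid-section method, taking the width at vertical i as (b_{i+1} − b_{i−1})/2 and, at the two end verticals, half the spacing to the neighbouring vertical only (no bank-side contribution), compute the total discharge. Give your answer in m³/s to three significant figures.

1.06 m³/s

w_2 = (0.45 − 0.00)/2 = 0.225 m; q_2 = 0.39 × 0.70 × 0.225 = 0.06143 m³/s
w_3 = (1.00 − 0.23)/2 = 0.385 m; q_3 = 0.48 × 0.85 × 0.385 = 0.1571 m³/s
w_4 = (1.17 − 0.45)/2 = 0.36 m; q_4 = 0.70 × 1.37 × 0.36 = 0.3452 m³/s
w_5 = (1.41 − 1.00)/2 = 0.205 m; q_5 = 0.57 × 1.12 × 0.205 = 0.1309 m³/s
w_6 = (1.94 − 1.17)/2 = 0.385 m; q_6 = 0.55 × 1.06 × 0.385 = 0.2245 m³/s
w_7 = (2.17 − 1.41)/2 = 0.38 m; q_7 = 0.49 × 0.74 × 0.38 = 0.1378 m³/s
Stations 1, 8 contribute zero (depth or velocity is 0).
Q = Σ qᵢ = 1.057 m³/s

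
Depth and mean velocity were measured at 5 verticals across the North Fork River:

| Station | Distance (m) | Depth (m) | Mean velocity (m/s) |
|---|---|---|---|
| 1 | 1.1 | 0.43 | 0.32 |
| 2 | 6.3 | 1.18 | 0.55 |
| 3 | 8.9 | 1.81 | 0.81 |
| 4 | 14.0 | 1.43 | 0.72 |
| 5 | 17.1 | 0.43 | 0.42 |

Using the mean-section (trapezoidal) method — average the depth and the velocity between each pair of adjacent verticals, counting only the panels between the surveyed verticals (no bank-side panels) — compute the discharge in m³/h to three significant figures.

44700 m³/h

Panel 1-2: Δb = 5.2 m, d̄ = (0.43+1.18)/2 = 0.805, v̄ = (0.32+0.55)/2 = 0.435 → q = 5.2×0.805×0.435 = 1.821 m³/s
Panel 2-3: Δb = 2.6 m, d̄ = (1.18+1.81)/2 = 1.495, v̄ = (0.55+0.81)/2 = 0.68 → q = 2.6×1.495×0.68 = 2.643 m³/s
Panel 3-4: Δb = 5.1 m, d̄ = (1.81+1.43)/2 = 1.62, v̄ = (0.81+0.72)/2 = 0.765 → q = 5.1×1.62×0.765 = 6.320 m³/s
Panel 4-5: Δb = 3.1 m, d̄ = (1.43+0.43)/2 = 0.93, v̄ = (0.72+0.42)/2 = 0.57 → q = 3.1×0.93×0.57 = 1.643 m³/s
Q = Σ q = 12.43 m³/s
= 12.43 × 3600 = 44740 m³/h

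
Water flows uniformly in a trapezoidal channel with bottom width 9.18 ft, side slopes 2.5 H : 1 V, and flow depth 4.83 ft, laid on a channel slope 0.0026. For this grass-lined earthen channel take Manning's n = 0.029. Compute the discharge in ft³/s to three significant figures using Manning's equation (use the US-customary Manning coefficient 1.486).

A = (b + z·y)·y = (9.18 + 2.5×4.83)×4.83 = 102.7 ft²
P = b + 2y√(1+z²) = 9.18 + 2×4.83×√(1+2.5²) = 35.19 ft
R = A/P = 102.7/35.19 = 2.917 ft
Q = (1.486/n)·A·R^(2/3)·S^(1/2) = (1.486/0.029) × 102.7 × 2.917^(2/3) × 0.0026^(1/2) = 547.7 ft³/s

548 ft³/s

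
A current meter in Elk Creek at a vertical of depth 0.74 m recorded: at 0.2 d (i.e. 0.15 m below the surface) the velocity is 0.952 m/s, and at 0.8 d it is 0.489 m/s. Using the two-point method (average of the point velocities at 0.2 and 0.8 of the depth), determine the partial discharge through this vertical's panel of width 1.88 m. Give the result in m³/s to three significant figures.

1.00 m³/s

v̄ = (0.952 + 0.489) / 2 = 0.7205 m/s
q = v̄ × d × w = 0.7205 × 0.74 × 1.88 = 1.002 m³/s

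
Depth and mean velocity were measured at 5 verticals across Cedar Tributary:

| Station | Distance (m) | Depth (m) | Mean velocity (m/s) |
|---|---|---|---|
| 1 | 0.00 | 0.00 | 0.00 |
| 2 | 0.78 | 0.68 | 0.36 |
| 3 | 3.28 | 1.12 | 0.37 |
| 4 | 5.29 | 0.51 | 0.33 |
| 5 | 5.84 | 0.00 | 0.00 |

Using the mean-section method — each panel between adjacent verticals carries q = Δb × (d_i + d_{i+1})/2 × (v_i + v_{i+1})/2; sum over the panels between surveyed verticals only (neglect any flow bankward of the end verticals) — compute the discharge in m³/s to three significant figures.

1.47 m³/s

Panel 1-2: Δb = 0.78 m, d̄ = (0.00+0.68)/2 = 0.34, v̄ = (0.00+0.36)/2 = 0.18 → q = 0.78×0.34×0.18 = 0.04774 m³/s
Panel 2-3: Δb = 2.5 m, d̄ = (0.68+1.12)/2 = 0.9, v̄ = (0.36+0.37)/2 = 0.365 → q = 2.5×0.9×0.365 = 0.8213 m³/s
Panel 3-4: Δb = 2.01 m, d̄ = (1.12+0.51)/2 = 0.815, v̄ = (0.37+0.33)/2 = 0.35 → q = 2.01×0.815×0.35 = 0.5734 m³/s
Panel 4-5: Δb = 0.55 m, d̄ = (0.51+0.00)/2 = 0.255, v̄ = (0.33+0.00)/2 = 0.165 → q = 0.55×0.255×0.165 = 0.02314 m³/s
Q = Σ q = 1.465 m³/s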